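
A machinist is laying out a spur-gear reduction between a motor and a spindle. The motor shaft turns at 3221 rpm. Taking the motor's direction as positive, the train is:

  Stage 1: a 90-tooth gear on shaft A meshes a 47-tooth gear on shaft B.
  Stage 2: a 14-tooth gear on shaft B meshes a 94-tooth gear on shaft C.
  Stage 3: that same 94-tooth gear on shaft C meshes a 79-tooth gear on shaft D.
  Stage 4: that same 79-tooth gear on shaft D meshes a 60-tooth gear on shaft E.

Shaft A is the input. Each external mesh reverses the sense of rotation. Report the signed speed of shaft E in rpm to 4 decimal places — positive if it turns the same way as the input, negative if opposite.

+1439.1702 rpm (same as input, |ω| = 1439.1702 rpm)

Stage 1 [90T→47T]: ω = 3221.0000×90/47 = 6167.8723 rpm, dir flips to −; running = −6167.8723
Stage 2 [14T→94T]: ω = 6167.8723×14/94 = 918.6193 rpm, dir flips to +; running = +918.6193
Stage 3 [94T→79T]: ω = 918.6193×94/79 = 1093.0407 rpm, dir flips to −; running = −1093.0407
Stage 4 [79T→60T]: ω = 1093.0407×79/60 = 1439.1702 rpm, dir flips to +; running = +1439.1702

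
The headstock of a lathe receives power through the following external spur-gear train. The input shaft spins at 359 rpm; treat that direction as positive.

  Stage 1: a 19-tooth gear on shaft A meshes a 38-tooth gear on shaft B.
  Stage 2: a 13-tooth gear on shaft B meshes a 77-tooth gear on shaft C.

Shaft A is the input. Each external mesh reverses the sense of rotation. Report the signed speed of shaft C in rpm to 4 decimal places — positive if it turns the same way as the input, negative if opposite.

Stage 1 [19T→38T]: ω = 359.0000×19/38 = 179.5000 rpm, dir flips to −; running = −179.5000
Stage 2 [13T→77T]: ω = 179.5000×13/77 = 30.3052 rpm, dir flips to +; running = +30.3052

+30.3052 rpm (same as input, |ω| = 30.3052 rpm)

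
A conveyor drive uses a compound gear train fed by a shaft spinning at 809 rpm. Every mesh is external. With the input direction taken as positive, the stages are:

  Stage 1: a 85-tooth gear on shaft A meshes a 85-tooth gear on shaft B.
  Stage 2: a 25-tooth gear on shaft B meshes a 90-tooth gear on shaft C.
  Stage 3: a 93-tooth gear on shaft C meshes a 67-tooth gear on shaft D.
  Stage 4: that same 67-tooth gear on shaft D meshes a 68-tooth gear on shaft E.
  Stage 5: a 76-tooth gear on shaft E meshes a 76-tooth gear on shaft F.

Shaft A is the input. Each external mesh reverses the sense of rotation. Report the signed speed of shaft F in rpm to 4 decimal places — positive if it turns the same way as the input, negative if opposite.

-307.3407 rpm (opposite to input, |ω| = 307.3407 rpm)

Stage 1 [85T→85T]: ω = 809.0000×85/85 = 809.0000 rpm, dir flips to −; running = −809.0000
Stage 2 [25T→90T]: ω = 809.0000×25/90 = 224.7222 rpm, dir flips to +; running = +224.7222
Stage 3 [93T→67T]: ω = 224.7222×93/67 = 311.9279 rpm, dir flips to −; running = −311.9279
Stage 4 [67T→68T]: ω = 311.9279×67/68 = 307.3407 rpm, dir flips to +; running = +307.3407
Stage 5 [76T→76T]: ω = 307.3407×76/76 = 307.3407 rpm, dir flips to −; running = −307.3407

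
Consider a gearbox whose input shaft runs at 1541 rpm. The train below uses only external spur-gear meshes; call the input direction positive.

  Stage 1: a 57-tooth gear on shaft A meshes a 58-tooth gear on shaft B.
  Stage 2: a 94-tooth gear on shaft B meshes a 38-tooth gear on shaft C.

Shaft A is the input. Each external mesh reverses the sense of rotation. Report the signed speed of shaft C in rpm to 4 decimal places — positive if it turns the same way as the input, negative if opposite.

Stage 1 [57T→58T]: ω = 1541.0000×57/58 = 1514.4310 rpm, dir flips to −; running = −1514.4310
Stage 2 [94T→38T]: ω = 1514.4310×94/38 = 3746.2241 rpm, dir flips to +; running = +3746.2241

+3746.2241 rpm (same as input, |ω| = 3746.2241 rpm)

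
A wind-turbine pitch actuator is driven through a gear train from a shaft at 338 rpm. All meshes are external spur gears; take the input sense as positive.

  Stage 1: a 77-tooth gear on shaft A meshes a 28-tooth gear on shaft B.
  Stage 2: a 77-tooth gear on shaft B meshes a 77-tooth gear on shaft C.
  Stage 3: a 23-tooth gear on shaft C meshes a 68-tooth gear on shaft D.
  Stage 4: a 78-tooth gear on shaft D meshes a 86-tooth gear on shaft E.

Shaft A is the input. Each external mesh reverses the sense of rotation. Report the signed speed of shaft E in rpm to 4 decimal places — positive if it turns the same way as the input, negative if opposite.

+285.1442 rpm (same as input, |ω| = 285.1442 rpm)

Stage 1 [77T→28T]: ω = 338.0000×77/28 = 929.5000 rpm, dir flips to −; running = −929.5000
Stage 2 [77T→77T]: ω = 929.5000×77/77 = 929.5000 rpm, dir flips to +; running = +929.5000
Stage 3 [23T→68T]: ω = 929.5000×23/68 = 314.3897 rpm, dir flips to −; running = −314.3897
Stage 4 [78T→86T]: ω = 314.3897×78/86 = 285.1442 rpm, dir flips to +; running = +285.1442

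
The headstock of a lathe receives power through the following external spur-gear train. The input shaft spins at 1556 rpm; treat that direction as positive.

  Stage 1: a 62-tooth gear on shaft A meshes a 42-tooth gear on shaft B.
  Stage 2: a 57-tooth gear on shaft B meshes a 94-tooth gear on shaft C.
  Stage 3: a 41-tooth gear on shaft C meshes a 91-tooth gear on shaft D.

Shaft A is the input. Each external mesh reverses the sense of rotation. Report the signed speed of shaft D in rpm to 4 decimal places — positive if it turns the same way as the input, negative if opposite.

-627.5401 rpm (opposite to input, |ω| = 627.5401 rpm)

Stage 1 [62T→42T]: ω = 1556.0000×62/42 = 2296.9524 rpm, dir flips to −; running = −2296.9524
Stage 2 [57T→94T]: ω = 2296.9524×57/94 = 1392.8328 rpm, dir flips to +; running = +1392.8328
Stage 3 [41T→91T]: ω = 1392.8328×41/91 = 627.5401 rpm, dir flips to −; running = −627.5401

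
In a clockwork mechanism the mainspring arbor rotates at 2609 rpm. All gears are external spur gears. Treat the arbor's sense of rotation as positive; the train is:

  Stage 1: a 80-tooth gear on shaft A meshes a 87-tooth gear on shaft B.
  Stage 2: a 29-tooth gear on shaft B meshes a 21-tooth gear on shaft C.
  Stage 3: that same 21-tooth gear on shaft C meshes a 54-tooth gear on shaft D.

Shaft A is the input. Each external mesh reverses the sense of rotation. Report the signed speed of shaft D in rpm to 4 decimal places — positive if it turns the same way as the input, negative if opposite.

-1288.3951 rpm (opposite to input, |ω| = 1288.3951 rpm)

Stage 1 [80T→87T]: ω = 2609.0000×80/87 = 2399.0805 rpm, dir flips to −; running = −2399.0805
Stage 2 [29T→21T]: ω = 2399.0805×29/21 = 3313.0159 rpm, dir flips to +; running = +3313.0159
Stage 3 [21T→54T]: ω = 3313.0159×21/54 = 1288.3951 rpm, dir flips to −; running = −1288.3951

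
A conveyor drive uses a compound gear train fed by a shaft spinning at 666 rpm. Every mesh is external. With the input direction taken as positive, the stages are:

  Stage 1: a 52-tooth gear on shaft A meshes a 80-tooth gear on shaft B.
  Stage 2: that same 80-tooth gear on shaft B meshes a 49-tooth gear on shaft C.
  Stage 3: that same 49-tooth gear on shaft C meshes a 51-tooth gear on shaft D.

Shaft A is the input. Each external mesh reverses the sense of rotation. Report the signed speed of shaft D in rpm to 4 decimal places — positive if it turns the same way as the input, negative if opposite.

Stage 1 [52T→80T]: ω = 666.0000×52/80 = 432.9000 rpm, dir flips to −; running = −432.9000
Stage 2 [80T→49T]: ω = 432.9000×80/49 = 706.7755 rpm, dir flips to +; running = +706.7755
Stage 3 [49T→51T]: ω = 706.7755×49/51 = 679.0588 rpm, dir flips to −; running = −679.0588

-679.0588 rpm (opposite to input, |ω| = 679.0588 rpm)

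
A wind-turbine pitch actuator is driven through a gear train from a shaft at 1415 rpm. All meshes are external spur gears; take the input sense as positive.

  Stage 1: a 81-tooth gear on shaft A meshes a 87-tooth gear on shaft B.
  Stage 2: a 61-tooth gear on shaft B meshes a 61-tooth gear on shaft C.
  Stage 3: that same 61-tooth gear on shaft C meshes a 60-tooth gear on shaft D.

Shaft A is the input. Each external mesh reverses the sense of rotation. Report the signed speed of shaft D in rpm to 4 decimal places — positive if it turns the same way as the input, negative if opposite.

-1339.3707 rpm (opposite to input, |ω| = 1339.3707 rpm)

Stage 1 [81T→87T]: ω = 1415.0000×81/87 = 1317.4138 rpm, dir flips to −; running = −1317.4138
Stage 2 [61T→61T]: ω = 1317.4138×61/61 = 1317.4138 rpm, dir flips to +; running = +1317.4138
Stage 3 [61T→60T]: ω = 1317.4138×61/60 = 1339.3707 rpm, dir flips to −; running = −1339.3707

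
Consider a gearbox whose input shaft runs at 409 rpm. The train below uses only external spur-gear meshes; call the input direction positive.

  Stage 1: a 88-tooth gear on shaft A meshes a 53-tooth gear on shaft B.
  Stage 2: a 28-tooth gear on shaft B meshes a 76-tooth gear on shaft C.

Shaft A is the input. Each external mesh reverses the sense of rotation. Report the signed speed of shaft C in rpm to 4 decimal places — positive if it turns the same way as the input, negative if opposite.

+250.1927 rpm (same as input, |ω| = 250.1927 rpm)

Stage 1 [88T→53T]: ω = 409.0000×88/53 = 679.0943 rpm, dir flips to −; running = −679.0943
Stage 2 [28T→76T]: ω = 679.0943×28/76 = 250.1927 rpm, dir flips to +; running = +250.1927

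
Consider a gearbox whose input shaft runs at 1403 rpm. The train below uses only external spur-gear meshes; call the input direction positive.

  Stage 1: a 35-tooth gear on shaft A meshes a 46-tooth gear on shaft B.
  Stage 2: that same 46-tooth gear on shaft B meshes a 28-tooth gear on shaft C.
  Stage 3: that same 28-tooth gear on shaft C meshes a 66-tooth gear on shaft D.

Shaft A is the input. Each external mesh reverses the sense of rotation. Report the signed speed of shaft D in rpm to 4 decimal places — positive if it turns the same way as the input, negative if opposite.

-744.0152 rpm (opposite to input, |ω| = 744.0152 rpm)

Stage 1 [35T→46T]: ω = 1403.0000×35/46 = 1067.5000 rpm, dir flips to −; running = −1067.5000
Stage 2 [46T→28T]: ω = 1067.5000×46/28 = 1753.7500 rpm, dir flips to +; running = +1753.7500
Stage 3 [28T→66T]: ω = 1753.7500×28/66 = 744.0152 rpm, dir flips to −; running = −744.0152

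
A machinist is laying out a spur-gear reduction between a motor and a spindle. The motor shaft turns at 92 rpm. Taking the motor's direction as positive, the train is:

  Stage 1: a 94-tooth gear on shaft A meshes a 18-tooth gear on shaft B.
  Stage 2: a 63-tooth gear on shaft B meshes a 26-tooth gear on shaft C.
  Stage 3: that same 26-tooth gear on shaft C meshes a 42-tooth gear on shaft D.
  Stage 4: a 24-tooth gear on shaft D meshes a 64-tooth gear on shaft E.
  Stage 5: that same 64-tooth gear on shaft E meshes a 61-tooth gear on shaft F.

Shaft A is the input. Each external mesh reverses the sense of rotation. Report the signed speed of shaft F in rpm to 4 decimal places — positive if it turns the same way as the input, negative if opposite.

-283.5410 rpm (opposite to input, |ω| = 283.5410 rpm)

Stage 1 [94T→18T]: ω = 92.0000×94/18 = 480.4444 rpm, dir flips to −; running = −480.4444
Stage 2 [63T→26T]: ω = 480.4444×63/26 = 1164.1538 rpm, dir flips to +; running = +1164.1538
Stage 3 [26T→42T]: ω = 1164.1538×26/42 = 720.6667 rpm, dir flips to −; running = −720.6667
Stage 4 [24T→64T]: ω = 720.6667×24/64 = 270.2500 rpm, dir flips to +; running = +270.2500
Stage 5 [64T→61T]: ω = 270.2500×64/61 = 283.5410 rpm, dir flips to −; running = −283.5410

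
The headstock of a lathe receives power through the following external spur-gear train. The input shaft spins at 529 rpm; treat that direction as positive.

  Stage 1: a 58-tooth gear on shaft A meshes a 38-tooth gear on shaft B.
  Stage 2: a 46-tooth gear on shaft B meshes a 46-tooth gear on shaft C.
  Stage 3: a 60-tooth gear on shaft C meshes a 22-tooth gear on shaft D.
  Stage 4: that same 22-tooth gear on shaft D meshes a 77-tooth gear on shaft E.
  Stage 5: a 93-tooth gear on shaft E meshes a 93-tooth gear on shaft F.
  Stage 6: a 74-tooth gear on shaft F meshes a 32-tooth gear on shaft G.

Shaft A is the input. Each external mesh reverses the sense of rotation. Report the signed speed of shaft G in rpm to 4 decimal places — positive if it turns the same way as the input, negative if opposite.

Stage 1 [58T→38T]: ω = 529.0000×58/38 = 807.4211 rpm, dir flips to −; running = −807.4211
Stage 2 [46T→46T]: ω = 807.4211×46/46 = 807.4211 rpm, dir flips to +; running = +807.4211
Stage 3 [60T→22T]: ω = 807.4211×60/22 = 2202.0574 rpm, dir flips to −; running = −2202.0574
Stage 4 [22T→77T]: ω = 2202.0574×22/77 = 629.1593 rpm, dir flips to +; running = +629.1593
Stage 5 [93T→93T]: ω = 629.1593×93/93 = 629.1593 rpm, dir flips to −; running = −629.1593
Stage 6 [74T→32T]: ω = 629.1593×74/32 = 1454.9308 rpm, dir flips to +; running = +1454.9308

+1454.9308 rpm (same as input, |ω| = 1454.9308 rpm)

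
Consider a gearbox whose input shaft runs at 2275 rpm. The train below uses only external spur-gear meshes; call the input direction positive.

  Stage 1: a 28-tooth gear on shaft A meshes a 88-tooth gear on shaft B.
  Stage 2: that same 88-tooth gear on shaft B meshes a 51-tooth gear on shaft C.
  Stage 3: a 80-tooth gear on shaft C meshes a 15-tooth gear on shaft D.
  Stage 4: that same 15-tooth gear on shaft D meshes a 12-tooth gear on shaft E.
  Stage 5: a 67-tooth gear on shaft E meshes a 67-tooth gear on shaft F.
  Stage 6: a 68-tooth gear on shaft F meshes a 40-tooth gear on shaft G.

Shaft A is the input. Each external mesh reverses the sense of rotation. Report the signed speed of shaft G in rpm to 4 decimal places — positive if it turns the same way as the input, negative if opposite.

Stage 1 [28T→88T]: ω = 2275.0000×28/88 = 723.8636 rpm, dir flips to −; running = −723.8636
Stage 2 [88T→51T]: ω = 723.8636×88/51 = 1249.0196 rpm, dir flips to +; running = +1249.0196
Stage 3 [80T→15T]: ω = 1249.0196×80/15 = 6661.4379 rpm, dir flips to −; running = −6661.4379
Stage 4 [15T→12T]: ω = 6661.4379×15/12 = 8326.7974 rpm, dir flips to +; running = +8326.7974
Stage 5 [67T→67T]: ω = 8326.7974×67/67 = 8326.7974 rpm, dir flips to −; running = −8326.7974
Stage 6 [68T→40T]: ω = 8326.7974×68/40 = 14155.5556 rpm, dir flips to +; running = +14155.5556

+14155.5556 rpm (same as input, |ω| = 14155.5556 rpm)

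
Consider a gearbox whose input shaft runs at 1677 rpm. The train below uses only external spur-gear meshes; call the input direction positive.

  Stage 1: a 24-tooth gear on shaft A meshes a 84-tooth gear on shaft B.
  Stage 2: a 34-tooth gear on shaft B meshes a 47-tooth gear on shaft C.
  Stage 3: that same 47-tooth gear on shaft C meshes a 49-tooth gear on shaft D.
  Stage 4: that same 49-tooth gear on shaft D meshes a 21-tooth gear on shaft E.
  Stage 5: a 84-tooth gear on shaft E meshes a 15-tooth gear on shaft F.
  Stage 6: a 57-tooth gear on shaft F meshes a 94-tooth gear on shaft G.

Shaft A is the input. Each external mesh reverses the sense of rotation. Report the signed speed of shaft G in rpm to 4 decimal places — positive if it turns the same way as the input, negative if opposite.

Stage 1 [24T→84T]: ω = 1677.0000×24/84 = 479.1429 rpm, dir flips to −; running = −479.1429
Stage 2 [34T→47T]: ω = 479.1429×34/47 = 346.6140 rpm, dir flips to +; running = +346.6140
Stage 3 [47T→49T]: ω = 346.6140×47/49 = 332.4665 rpm, dir flips to −; running = −332.4665
Stage 4 [49T→21T]: ω = 332.4665×49/21 = 775.7551 rpm, dir flips to +; running = +775.7551
Stage 5 [84T→15T]: ω = 775.7551×84/15 = 4344.2286 rpm, dir flips to −; running = −4344.2286
Stage 6 [57T→94T]: ω = 4344.2286×57/94 = 2634.2663 rpm, dir flips to +; running = +2634.2663

+2634.2663 rpm (same as input, |ω| = 2634.2663 rpm)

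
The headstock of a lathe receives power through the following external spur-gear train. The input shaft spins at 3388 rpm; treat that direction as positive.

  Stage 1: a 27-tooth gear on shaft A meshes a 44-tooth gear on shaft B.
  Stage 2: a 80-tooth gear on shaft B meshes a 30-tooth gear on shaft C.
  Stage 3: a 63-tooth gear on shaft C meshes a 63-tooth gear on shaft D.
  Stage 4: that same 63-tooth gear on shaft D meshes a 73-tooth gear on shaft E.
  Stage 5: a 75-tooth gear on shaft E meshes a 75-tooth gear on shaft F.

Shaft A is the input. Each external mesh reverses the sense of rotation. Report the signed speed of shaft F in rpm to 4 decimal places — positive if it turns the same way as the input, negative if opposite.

Stage 1 [27T→44T]: ω = 3388.0000×27/44 = 2079.0000 rpm, dir flips to −; running = −2079.0000
Stage 2 [80T→30T]: ω = 2079.0000×80/30 = 5544.0000 rpm, dir flips to +; running = +5544.0000
Stage 3 [63T→63T]: ω = 5544.0000×63/63 = 5544.0000 rpm, dir flips to −; running = −5544.0000
Stage 4 [63T→73T]: ω = 5544.0000×63/73 = 4784.5479 rpm, dir flips to +; running = +4784.5479
Stage 5 [75T→75T]: ω = 4784.5479×75/75 = 4784.5479 rpm, dir flips to −; running = −4784.5479

-4784.5479 rpm (opposite to input, |ω| = 4784.5479 rpm)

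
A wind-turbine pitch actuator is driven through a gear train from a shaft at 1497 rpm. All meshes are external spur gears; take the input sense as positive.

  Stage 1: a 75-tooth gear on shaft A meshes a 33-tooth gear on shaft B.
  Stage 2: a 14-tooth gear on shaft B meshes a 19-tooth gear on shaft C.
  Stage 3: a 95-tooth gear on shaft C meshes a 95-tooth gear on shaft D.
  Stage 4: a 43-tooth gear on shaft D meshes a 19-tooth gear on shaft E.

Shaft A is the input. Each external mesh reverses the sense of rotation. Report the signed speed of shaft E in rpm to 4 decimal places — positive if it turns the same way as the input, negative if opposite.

Stage 1 [75T→33T]: ω = 1497.0000×75/33 = 3402.2727 rpm, dir flips to −; running = −3402.2727
Stage 2 [14T→19T]: ω = 3402.2727×14/19 = 2506.9378 rpm, dir flips to +; running = +2506.9378
Stage 3 [95T→95T]: ω = 2506.9378×95/95 = 2506.9378 rpm, dir flips to −; running = −2506.9378
Stage 4 [43T→19T]: ω = 2506.9378×43/19 = 5673.5961 rpm, dir flips to +; running = +5673.5961

+5673.5961 rpm (same as input, |ω| = 5673.5961 rpm)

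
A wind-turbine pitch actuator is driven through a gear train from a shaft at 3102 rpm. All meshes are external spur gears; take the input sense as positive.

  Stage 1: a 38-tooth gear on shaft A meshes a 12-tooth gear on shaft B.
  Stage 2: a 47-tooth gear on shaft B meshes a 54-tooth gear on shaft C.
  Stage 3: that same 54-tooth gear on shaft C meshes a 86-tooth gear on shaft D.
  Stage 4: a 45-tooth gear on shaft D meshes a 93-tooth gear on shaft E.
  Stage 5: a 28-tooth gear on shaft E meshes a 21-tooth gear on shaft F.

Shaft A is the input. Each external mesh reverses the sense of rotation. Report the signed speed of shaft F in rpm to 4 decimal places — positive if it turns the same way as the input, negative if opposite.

Stage 1 [38T→12T]: ω = 3102.0000×38/12 = 9823.0000 rpm, dir flips to −; running = −9823.0000
Stage 2 [47T→54T]: ω = 9823.0000×47/54 = 8549.6481 rpm, dir flips to +; running = +8549.6481
Stage 3 [54T→86T]: ω = 8549.6481×54/86 = 5368.3837 rpm, dir flips to −; running = −5368.3837
Stage 4 [45T→93T]: ω = 5368.3837×45/93 = 2597.6050 rpm, dir flips to +; running = +2597.6050
Stage 5 [28T→21T]: ω = 2597.6050×28/21 = 3463.4734 rpm, dir flips to −; running = −3463.4734

-3463.4734 rpm (opposite to input, |ω| = 3463.4734 rpm)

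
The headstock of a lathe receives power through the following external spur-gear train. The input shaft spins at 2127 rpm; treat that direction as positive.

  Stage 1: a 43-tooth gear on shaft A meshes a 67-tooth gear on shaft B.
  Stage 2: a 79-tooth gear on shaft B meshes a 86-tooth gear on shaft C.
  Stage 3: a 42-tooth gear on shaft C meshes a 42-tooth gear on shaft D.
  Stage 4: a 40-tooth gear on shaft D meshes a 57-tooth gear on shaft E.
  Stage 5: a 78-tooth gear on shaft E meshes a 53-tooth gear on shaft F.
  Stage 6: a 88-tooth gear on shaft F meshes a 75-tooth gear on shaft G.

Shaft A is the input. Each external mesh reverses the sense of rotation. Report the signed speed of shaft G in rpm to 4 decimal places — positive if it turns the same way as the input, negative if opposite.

Stage 1 [43T→67T]: ω = 2127.0000×43/67 = 1365.0896 rpm, dir flips to −; running = −1365.0896
Stage 2 [79T→86T]: ω = 1365.0896×79/86 = 1253.9776 rpm, dir flips to +; running = +1253.9776
Stage 3 [42T→42T]: ω = 1253.9776×42/42 = 1253.9776 rpm, dir flips to −; running = −1253.9776
Stage 4 [40T→57T]: ω = 1253.9776×40/57 = 879.9843 rpm, dir flips to +; running = +879.9843
Stage 5 [78T→53T]: ω = 879.9843×78/53 = 1295.0712 rpm, dir flips to −; running = −1295.0712
Stage 6 [88T→75T]: ω = 1295.0712×88/75 = 1519.5502 rpm, dir flips to +; running = +1519.5502

+1519.5502 rpm (same as input, |ω| = 1519.5502 rpm)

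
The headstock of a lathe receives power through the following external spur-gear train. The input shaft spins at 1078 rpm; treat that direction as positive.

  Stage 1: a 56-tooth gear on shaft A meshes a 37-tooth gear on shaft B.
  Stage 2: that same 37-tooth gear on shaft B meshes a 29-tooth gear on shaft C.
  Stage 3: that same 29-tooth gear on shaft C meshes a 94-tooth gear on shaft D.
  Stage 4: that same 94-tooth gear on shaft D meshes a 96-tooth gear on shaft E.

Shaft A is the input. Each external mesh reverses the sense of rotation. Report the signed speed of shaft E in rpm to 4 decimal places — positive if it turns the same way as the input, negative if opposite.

+628.8333 rpm (same as input, |ω| = 628.8333 rpm)

Stage 1 [56T→37T]: ω = 1078.0000×56/37 = 1631.5676 rpm, dir flips to −; running = −1631.5676
Stage 2 [37T→29T]: ω = 1631.5676×37/29 = 2081.6552 rpm, dir flips to +; running = +2081.6552
Stage 3 [29T→94T]: ω = 2081.6552×29/94 = 642.2128 rpm, dir flips to −; running = −642.2128
Stage 4 [94T→96T]: ω = 642.2128×94/96 = 628.8333 rpm, dir flips to +; running = +628.8333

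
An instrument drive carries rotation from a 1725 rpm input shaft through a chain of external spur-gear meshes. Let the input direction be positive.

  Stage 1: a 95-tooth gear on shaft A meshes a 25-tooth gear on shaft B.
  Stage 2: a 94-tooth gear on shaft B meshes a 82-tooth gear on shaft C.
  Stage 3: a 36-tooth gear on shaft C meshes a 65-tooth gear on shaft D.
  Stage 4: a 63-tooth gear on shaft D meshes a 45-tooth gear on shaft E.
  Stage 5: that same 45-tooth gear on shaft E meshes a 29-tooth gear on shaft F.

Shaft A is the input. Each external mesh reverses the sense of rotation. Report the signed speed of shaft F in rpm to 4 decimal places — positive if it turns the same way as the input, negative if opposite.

-9041.0400 rpm (opposite to input, |ω| = 9041.0400 rpm)

Stage 1 [95T→25T]: ω = 1725.0000×95/25 = 6555.0000 rpm, dir flips to −; running = −6555.0000
Stage 2 [94T→82T]: ω = 6555.0000×94/82 = 7514.2683 rpm, dir flips to +; running = +7514.2683
Stage 3 [36T→65T]: ω = 7514.2683×36/65 = 4161.7486 rpm, dir flips to −; running = −4161.7486
Stage 4 [63T→45T]: ω = 4161.7486×63/45 = 5826.4480 rpm, dir flips to +; running = +5826.4480
Stage 5 [45T→29T]: ω = 5826.4480×45/29 = 9041.0400 rpm, dir flips to −; running = −9041.0400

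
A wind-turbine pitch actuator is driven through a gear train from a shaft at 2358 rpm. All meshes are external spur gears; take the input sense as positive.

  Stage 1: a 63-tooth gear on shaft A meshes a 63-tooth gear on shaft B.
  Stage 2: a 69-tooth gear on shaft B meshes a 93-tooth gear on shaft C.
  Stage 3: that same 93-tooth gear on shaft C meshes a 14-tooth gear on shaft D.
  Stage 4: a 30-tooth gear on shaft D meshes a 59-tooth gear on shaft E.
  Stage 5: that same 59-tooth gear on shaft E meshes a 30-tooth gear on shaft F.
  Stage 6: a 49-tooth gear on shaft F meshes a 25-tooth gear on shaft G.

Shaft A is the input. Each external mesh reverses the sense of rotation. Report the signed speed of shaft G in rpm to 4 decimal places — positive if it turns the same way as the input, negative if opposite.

+22778.2800 rpm (same as input, |ω| = 22778.2800 rpm)

Stage 1 [63T→63T]: ω = 2358.0000×63/63 = 2358.0000 rpm, dir flips to −; running = −2358.0000
Stage 2 [69T→93T]: ω = 2358.0000×69/93 = 1749.4839 rpm, dir flips to +; running = +1749.4839
Stage 3 [93T→14T]: ω = 1749.4839×93/14 = 11621.5714 rpm, dir flips to −; running = −11621.5714
Stage 4 [30T→59T]: ω = 11621.5714×30/59 = 5909.2736 rpm, dir flips to +; running = +5909.2736
Stage 5 [59T→30T]: ω = 5909.2736×59/30 = 11621.5714 rpm, dir flips to −; running = −11621.5714
Stage 6 [49T→25T]: ω = 11621.5714×49/25 = 22778.2800 rpm, dir flips to +; running = +22778.2800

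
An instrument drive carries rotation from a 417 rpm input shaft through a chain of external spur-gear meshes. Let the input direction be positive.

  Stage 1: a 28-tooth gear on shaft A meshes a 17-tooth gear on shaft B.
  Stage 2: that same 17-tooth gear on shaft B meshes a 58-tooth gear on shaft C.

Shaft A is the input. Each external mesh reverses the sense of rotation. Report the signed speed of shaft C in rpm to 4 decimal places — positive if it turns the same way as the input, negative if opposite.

+201.3103 rpm (same as input, |ω| = 201.3103 rpm)

Stage 1 [28T→17T]: ω = 417.0000×28/17 = 686.8235 rpm, dir flips to −; running = −686.8235
Stage 2 [17T→58T]: ω = 686.8235×17/58 = 201.3103 rpm, dir flips to +; running = +201.3103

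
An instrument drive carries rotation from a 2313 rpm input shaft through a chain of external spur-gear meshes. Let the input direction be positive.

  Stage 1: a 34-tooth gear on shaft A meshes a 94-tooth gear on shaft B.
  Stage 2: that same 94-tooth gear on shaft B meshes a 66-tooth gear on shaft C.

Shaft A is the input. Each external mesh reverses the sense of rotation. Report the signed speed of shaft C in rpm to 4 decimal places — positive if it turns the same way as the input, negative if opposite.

+1191.5455 rpm (same as input, |ω| = 1191.5455 rpm)

Stage 1 [34T→94T]: ω = 2313.0000×34/94 = 836.6170 rpm, dir flips to −; running = −836.6170
Stage 2 [94T→66T]: ω = 836.6170×94/66 = 1191.5455 rpm, dir flips to +; running = +1191.5455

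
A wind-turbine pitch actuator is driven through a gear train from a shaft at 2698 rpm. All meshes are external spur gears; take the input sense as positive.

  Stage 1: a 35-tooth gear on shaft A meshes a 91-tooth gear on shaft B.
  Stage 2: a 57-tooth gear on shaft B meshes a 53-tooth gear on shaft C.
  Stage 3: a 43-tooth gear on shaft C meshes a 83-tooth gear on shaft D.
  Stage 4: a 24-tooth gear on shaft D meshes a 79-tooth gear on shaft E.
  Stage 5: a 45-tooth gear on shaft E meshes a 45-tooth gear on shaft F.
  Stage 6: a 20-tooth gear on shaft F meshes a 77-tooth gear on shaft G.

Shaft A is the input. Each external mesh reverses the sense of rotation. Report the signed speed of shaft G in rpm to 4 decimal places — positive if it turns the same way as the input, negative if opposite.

+45.6227 rpm (same as input, |ω| = 45.6227 rpm)

Stage 1 [35T→91T]: ω = 2698.0000×35/91 = 1037.6923 rpm, dir flips to −; running = −1037.6923
Stage 2 [57T→53T]: ω = 1037.6923×57/53 = 1116.0087 rpm, dir flips to +; running = +1116.0087
Stage 3 [43T→83T]: ω = 1116.0087×43/83 = 578.1732 rpm, dir flips to −; running = −578.1732
Stage 4 [24T→79T]: ω = 578.1732×24/79 = 175.6476 rpm, dir flips to +; running = +175.6476
Stage 5 [45T→45T]: ω = 175.6476×45/45 = 175.6476 rpm, dir flips to −; running = −175.6476
Stage 6 [20T→77T]: ω = 175.6476×20/77 = 45.6227 rpm, dir flips to +; running = +45.6227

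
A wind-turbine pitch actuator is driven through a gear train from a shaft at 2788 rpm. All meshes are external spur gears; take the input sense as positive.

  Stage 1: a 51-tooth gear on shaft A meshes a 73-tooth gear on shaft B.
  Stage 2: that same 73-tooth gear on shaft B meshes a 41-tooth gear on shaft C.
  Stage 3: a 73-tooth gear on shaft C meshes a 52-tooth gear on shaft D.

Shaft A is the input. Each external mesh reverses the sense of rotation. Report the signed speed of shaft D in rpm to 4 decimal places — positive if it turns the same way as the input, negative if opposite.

Stage 1 [51T→73T]: ω = 2788.0000×51/73 = 1947.7808 rpm, dir flips to −; running = −1947.7808
Stage 2 [73T→41T]: ω = 1947.7808×73/41 = 3468.0000 rpm, dir flips to +; running = +3468.0000
Stage 3 [73T→52T]: ω = 3468.0000×73/52 = 4868.5385 rpm, dir flips to −; running = −4868.5385

-4868.5385 rpm (opposite to input, |ω| = 4868.5385 rpm)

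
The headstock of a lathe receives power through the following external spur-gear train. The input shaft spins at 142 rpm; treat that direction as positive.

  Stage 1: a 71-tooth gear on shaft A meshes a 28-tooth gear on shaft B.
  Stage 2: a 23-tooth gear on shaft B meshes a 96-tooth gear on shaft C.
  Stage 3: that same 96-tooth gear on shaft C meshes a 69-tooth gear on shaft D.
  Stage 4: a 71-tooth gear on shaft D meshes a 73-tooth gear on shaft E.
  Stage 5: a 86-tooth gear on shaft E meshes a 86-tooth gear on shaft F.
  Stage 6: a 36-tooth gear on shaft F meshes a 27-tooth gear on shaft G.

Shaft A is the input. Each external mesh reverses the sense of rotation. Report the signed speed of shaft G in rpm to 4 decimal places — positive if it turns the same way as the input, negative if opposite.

+155.6473 rpm (same as input, |ω| = 155.6473 rpm)

Stage 1 [71T→28T]: ω = 142.0000×71/28 = 360.0714 rpm, dir flips to −; running = −360.0714
Stage 2 [23T→96T]: ω = 360.0714×23/96 = 86.2671 rpm, dir flips to +; running = +86.2671
Stage 3 [96T→69T]: ω = 86.2671×96/69 = 120.0238 rpm, dir flips to −; running = −120.0238
Stage 4 [71T→73T]: ω = 120.0238×71/73 = 116.7355 rpm, dir flips to +; running = +116.7355
Stage 5 [86T→86T]: ω = 116.7355×86/86 = 116.7355 rpm, dir flips to −; running = −116.7355
Stage 6 [36T→27T]: ω = 116.7355×36/27 = 155.6473 rpm, dir flips to +; running = +155.6473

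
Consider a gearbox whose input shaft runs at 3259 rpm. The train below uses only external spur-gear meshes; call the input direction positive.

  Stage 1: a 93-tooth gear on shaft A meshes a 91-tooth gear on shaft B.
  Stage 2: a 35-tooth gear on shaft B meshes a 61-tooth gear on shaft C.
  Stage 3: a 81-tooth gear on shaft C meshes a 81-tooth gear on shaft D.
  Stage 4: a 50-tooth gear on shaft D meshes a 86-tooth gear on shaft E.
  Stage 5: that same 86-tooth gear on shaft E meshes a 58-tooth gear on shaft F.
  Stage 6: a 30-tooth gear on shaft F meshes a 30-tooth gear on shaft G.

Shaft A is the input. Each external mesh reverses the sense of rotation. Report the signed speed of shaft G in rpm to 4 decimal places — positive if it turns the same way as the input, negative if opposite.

+1647.4268 rpm (same as input, |ω| = 1647.4268 rpm)

Stage 1 [93T→91T]: ω = 3259.0000×93/91 = 3330.6264 rpm, dir flips to −; running = −3330.6264
Stage 2 [35T→61T]: ω = 3330.6264×35/61 = 1911.0151 rpm, dir flips to +; running = +1911.0151
Stage 3 [81T→81T]: ω = 1911.0151×81/81 = 1911.0151 rpm, dir flips to −; running = −1911.0151
Stage 4 [50T→86T]: ω = 1911.0151×50/86 = 1111.0553 rpm, dir flips to +; running = +1111.0553
Stage 5 [86T→58T]: ω = 1111.0553×86/58 = 1647.4268 rpm, dir flips to −; running = −1647.4268
Stage 6 [30T→30T]: ω = 1647.4268×30/30 = 1647.4268 rpm, dir flips to +; running = +1647.4268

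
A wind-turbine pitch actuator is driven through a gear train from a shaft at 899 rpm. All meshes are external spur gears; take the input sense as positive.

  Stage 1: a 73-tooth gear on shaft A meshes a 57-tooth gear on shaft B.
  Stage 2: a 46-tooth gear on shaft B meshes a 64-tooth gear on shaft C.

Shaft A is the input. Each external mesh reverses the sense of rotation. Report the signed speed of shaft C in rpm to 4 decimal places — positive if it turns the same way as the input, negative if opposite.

Stage 1 [73T→57T]: ω = 899.0000×73/57 = 1151.3509 rpm, dir flips to −; running = −1151.3509
Stage 2 [46T→64T]: ω = 1151.3509×46/64 = 827.5334 rpm, dir flips to +; running = +827.5334

+827.5334 rpm (same as input, |ω| = 827.5334 rpm)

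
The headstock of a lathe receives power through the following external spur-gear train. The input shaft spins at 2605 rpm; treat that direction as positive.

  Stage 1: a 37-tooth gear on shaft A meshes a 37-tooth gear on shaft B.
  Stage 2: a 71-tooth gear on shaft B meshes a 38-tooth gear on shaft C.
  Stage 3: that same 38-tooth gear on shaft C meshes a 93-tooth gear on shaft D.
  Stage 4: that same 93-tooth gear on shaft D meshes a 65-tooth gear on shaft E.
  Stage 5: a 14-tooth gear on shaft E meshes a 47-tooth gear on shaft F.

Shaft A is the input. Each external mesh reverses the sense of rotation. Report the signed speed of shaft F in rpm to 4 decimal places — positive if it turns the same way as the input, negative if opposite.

Stage 1 [37T→37T]: ω = 2605.0000×37/37 = 2605.0000 rpm, dir flips to −; running = −2605.0000
Stage 2 [71T→38T]: ω = 2605.0000×71/38 = 4867.2368 rpm, dir flips to +; running = +4867.2368
Stage 3 [38T→93T]: ω = 4867.2368×38/93 = 1988.7634 rpm, dir flips to −; running = −1988.7634
Stage 4 [93T→65T]: ω = 1988.7634×93/65 = 2845.4615 rpm, dir flips to +; running = +2845.4615
Stage 5 [14T→47T]: ω = 2845.4615×14/47 = 847.5843 rpm, dir flips to −; running = −847.5843

-847.5843 rpm (opposite to input, |ω| = 847.5843 rpm)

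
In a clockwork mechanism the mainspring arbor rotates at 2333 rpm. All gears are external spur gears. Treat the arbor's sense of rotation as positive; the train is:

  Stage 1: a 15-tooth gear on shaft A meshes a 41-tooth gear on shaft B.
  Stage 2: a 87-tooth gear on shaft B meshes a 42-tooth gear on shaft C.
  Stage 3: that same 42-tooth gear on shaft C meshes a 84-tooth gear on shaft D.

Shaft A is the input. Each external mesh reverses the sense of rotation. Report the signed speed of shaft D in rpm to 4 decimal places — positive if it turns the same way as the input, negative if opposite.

-884.0200 rpm (opposite to input, |ω| = 884.0200 rpm)

Stage 1 [15T→41T]: ω = 2333.0000×15/41 = 853.5366 rpm, dir flips to −; running = −853.5366
Stage 2 [87T→42T]: ω = 853.5366×87/42 = 1768.0401 rpm, dir flips to +; running = +1768.0401
Stage 3 [42T→84T]: ω = 1768.0401×42/84 = 884.0200 rpm, dir flips to −; running = −884.0200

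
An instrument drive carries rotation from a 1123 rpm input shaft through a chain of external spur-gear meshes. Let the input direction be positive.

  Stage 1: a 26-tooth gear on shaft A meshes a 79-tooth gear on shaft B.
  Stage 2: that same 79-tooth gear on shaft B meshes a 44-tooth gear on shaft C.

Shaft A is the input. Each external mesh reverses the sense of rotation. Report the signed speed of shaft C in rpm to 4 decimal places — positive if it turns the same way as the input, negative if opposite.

+663.5909 rpm (same as input, |ω| = 663.5909 rpm)

Stage 1 [26T→79T]: ω = 1123.0000×26/79 = 369.5949 rpm, dir flips to −; running = −369.5949
Stage 2 [79T→44T]: ω = 369.5949×79/44 = 663.5909 rpm, dir flips to +; running = +663.5909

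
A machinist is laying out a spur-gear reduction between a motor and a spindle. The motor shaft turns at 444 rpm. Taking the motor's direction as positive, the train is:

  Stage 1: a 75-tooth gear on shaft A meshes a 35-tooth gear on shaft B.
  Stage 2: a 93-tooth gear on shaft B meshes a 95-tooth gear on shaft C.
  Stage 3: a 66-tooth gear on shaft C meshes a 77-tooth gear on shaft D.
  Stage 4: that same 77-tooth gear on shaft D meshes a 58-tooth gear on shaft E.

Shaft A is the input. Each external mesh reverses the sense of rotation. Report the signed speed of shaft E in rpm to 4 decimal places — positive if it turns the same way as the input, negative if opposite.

+1059.8673 rpm (same as input, |ω| = 1059.8673 rpm)

Stage 1 [75T→35T]: ω = 444.0000×75/35 = 951.4286 rpm, dir flips to −; running = −951.4286
Stage 2 [93T→95T]: ω = 951.4286×93/95 = 931.3985 rpm, dir flips to +; running = +931.3985
Stage 3 [66T→77T]: ω = 931.3985×66/77 = 798.3416 rpm, dir flips to −; running = −798.3416
Stage 4 [77T→58T]: ω = 798.3416×77/58 = 1059.8673 rpm, dir flips to +; running = +1059.8673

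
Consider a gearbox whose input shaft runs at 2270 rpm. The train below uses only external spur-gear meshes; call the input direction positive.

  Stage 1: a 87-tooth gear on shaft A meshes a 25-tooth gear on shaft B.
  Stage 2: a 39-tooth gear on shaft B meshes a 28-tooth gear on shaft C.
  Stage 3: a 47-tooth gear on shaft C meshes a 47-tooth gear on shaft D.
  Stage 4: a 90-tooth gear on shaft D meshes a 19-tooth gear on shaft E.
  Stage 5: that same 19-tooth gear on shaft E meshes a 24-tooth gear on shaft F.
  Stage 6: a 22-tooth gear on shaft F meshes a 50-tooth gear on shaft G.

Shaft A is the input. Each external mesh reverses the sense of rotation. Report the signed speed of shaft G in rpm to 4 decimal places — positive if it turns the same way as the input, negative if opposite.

+18154.9736 rpm (same as input, |ω| = 18154.9736 rpm)

Stage 1 [87T→25T]: ω = 2270.0000×87/25 = 7899.6000 rpm, dir flips to −; running = −7899.6000
Stage 2 [39T→28T]: ω = 7899.6000×39/28 = 11003.0143 rpm, dir flips to +; running = +11003.0143
Stage 3 [47T→47T]: ω = 11003.0143×47/47 = 11003.0143 rpm, dir flips to −; running = −11003.0143
Stage 4 [90T→19T]: ω = 11003.0143×90/19 = 52119.5414 rpm, dir flips to +; running = +52119.5414
Stage 5 [19T→24T]: ω = 52119.5414×19/24 = 41261.3036 rpm, dir flips to −; running = −41261.3036
Stage 6 [22T→50T]: ω = 41261.3036×22/50 = 18154.9736 rpm, dir flips to +; running = +18154.9736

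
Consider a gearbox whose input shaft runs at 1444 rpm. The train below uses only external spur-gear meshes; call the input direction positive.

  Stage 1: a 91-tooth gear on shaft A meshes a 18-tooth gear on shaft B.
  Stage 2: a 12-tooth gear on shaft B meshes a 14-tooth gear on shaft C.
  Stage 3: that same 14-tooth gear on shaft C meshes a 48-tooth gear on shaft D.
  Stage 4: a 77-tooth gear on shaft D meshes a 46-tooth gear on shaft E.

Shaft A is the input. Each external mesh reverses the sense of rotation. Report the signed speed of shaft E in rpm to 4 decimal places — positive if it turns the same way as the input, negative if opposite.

Stage 1 [91T→18T]: ω = 1444.0000×91/18 = 7300.2222 rpm, dir flips to −; running = −7300.2222
Stage 2 [12T→14T]: ω = 7300.2222×12/14 = 6257.3333 rpm, dir flips to +; running = +6257.3333
Stage 3 [14T→48T]: ω = 6257.3333×14/48 = 1825.0556 rpm, dir flips to −; running = −1825.0556
Stage 4 [77T→46T]: ω = 1825.0556×77/46 = 3054.9843 rpm, dir flips to +; running = +3054.9843

+3054.9843 rpm (same as input, |ω| = 3054.9843 rpm)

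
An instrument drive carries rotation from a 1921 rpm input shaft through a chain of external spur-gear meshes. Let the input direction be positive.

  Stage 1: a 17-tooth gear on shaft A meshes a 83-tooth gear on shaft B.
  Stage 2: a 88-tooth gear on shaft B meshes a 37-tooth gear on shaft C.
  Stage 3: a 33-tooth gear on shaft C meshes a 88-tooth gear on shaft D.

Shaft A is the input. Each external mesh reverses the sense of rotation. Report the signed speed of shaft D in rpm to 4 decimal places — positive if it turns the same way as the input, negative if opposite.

-350.9218 rpm (opposite to input, |ω| = 350.9218 rpm)

Stage 1 [17T→83T]: ω = 1921.0000×17/83 = 393.4578 rpm, dir flips to −; running = −393.4578
Stage 2 [88T→37T]: ω = 393.4578×88/37 = 935.7916 rpm, dir flips to +; running = +935.7916
Stage 3 [33T→88T]: ω = 935.7916×33/88 = 350.9218 rpm, dir flips to −; running = −350.9218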